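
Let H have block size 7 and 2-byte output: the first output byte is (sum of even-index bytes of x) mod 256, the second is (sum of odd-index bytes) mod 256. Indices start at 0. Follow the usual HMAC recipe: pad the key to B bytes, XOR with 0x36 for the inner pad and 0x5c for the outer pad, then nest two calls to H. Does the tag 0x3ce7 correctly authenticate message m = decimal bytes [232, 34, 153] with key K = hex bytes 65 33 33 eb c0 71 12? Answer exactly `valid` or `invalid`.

valid

Key hex bytes 65 33 33 eb c0 71 12 is exactly B = 7 bytes: K' = 65 33 33 eb c0 71 12.
K' ⊕ ipad = 53 05 05 dd f6 47 24; K' ⊕ opad = 39 6f 6f b7 9c 2d 4e.
Inner hash: even-index sum = 404 mod 256 = 148; odd-index sum = 682 mod 256 = 170 → 94 aa.
Outer hash (recomputed tag): even-index sum = 572 mod 256 = 60; odd-index sum = 487 mod 256 = 231 → 3c e7.
Recomputed tag = 3ce7; claimed = 3ce7 → match.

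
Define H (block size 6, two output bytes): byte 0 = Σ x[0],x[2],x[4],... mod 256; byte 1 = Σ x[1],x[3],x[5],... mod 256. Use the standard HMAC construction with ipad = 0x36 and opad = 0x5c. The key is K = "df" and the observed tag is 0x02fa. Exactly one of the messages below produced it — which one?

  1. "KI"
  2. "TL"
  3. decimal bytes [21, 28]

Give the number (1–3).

Key "df" = 64 66 is 2 bytes ≤ B = 6; zero-pad to 6 bytes: K' = 64 66 00 00 00 00.
K' ⊕ ipad = 52 50 36 36 36 36; K' ⊕ opad = 38 3a 5c 5c 5c 5c.
m1: inner = H(52 50 36 36 36 36 4b 49) = 09 05; tag = H(38 3a 5c 5c 5c 5c 09 05) = f9f7
m2: inner = H(52 50 36 36 36 36 54 4c) = 12 08; tag = H(38 3a 5c 5c 5c 5c 12 08) = 02fa ← matches
m3: inner = H(52 50 36 36 36 36 15 1c) = d3 d8; tag = H(38 3a 5c 5c 5c 5c d3 d8) = c3ca

2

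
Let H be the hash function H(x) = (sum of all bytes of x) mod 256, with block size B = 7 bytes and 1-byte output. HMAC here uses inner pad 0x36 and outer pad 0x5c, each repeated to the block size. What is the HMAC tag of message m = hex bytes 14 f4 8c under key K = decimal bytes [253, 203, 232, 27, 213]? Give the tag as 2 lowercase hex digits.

Key decimal bytes [253, 203, 232, 27, 213] = fd cb e8 1b d5 is 5 bytes ≤ B = 7; zero-pad to 7 bytes: K' = fd cb e8 1b d5 00 00.
K' ⊕ ipad = cb fd de 2d e3 36 36.  K' ⊕ opad = a1 97 b4 47 89 5c 5c.
Inner input = (K'⊕ipad) ∥ m = cb fd de 2d e3 36 36 ∥ 14 f4 8c.
Inner hash: sum = 203+253+222+45+227+54+54+20+244+140 = 1462; mod 256 = 182 → b6.
Outer input = (K'⊕opad) ∥ inner = a1 97 b4 47 89 5c 5c ∥ b6.
Outer hash (tag): sum = 161+151+180+71+137+92+92+182 = 1066; mod 256 = 42 → 2a.

2a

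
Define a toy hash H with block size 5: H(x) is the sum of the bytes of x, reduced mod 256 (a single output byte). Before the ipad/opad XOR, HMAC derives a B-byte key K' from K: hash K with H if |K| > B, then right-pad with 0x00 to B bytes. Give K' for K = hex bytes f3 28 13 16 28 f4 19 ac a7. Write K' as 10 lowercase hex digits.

cc00000000

|K| = 9 > B = 5, so first hash the key.
H(K): sum = 243+40+19+22+40+244+25+172+167 = 972; mod 256 = 204 → cc.
Zero-pad H(K) = cc to 5 bytes: K' = cc 00 00 00 00.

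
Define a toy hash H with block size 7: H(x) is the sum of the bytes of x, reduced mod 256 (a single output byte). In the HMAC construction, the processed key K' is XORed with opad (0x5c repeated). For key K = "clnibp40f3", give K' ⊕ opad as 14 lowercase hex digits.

Key "clnibp40f3" = 63 6c 6e 69 62 70 34 30 66 33 is 10 bytes > B = 7, so hash it first: H(key) = 75, then zero-pad to 7 bytes: K' = 75 00 00 00 00 00 00.
XOR each byte with 0x5c: 75⊕5c=29, 00⊕5c=5c, 00⊕5c=5c, 00⊕5c=5c, 00⊕5c=5c, 00⊕5c=5c, 00⊕5c=5c.

295c5c5c5c5c5c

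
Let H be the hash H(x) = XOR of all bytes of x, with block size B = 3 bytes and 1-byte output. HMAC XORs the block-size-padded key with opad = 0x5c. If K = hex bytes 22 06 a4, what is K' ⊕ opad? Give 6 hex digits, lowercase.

Key hex bytes 22 06 a4 is exactly B = 3 bytes: K' = 22 06 a4.
XOR each byte with 0x5c: 22⊕5c=7e, 06⊕5c=5a, a4⊕5c=f8.

7e5af8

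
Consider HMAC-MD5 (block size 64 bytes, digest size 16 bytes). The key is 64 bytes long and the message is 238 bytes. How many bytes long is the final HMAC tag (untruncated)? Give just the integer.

The tag is one MD5 digest: 16 bytes.

16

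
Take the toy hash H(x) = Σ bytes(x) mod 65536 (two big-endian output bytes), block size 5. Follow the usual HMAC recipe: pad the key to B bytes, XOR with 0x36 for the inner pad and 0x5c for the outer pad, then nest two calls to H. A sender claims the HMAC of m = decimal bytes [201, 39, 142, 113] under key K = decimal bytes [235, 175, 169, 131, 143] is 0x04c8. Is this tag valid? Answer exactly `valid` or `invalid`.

valid

Key decimal bytes [235, 175, 169, 131, 143] = eb af a9 83 8f is exactly B = 5 bytes: K' = eb af a9 83 8f.
K' ⊕ ipad = dd 99 9f b5 b9; K' ⊕ opad = b7 f3 f5 df d3.
Inner hash: sum = 221+153+159+181+185+201+39+142+113 = 1394 → 05 72.
Outer hash (recomputed tag): sum = 183+243+245+223+211+5+114 = 1224 → 04 c8.
Recomputed tag = 04c8; claimed = 04c8 → match.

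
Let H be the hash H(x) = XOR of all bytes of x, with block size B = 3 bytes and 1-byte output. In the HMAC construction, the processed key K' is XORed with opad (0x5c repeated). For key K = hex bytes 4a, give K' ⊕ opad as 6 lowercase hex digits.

Key hex bytes 4a is 1 byte ≤ B = 3; zero-pad to 3 bytes: K' = 4a 00 00.
XOR each byte with 0x5c: 4a⊕5c=16, 00⊕5c=5c, 00⊕5c=5c.

165c5c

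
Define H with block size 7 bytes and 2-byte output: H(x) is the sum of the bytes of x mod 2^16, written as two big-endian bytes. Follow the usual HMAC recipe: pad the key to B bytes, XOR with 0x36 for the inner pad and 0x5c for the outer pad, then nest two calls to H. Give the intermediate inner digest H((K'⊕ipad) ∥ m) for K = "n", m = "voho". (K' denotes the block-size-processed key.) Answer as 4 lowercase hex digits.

Key "n" = 6e is 1 byte ≤ B = 7; zero-pad to 7 bytes: K' = 6e 00 00 00 00 00 00.
K' ⊕ ipad = 58 36 36 36 36 36 36.
Inner input = 58 36 36 36 36 36 36 ∥ 76 6f 68 6f.
Inner hash: sum = 88+54+54+54+54+54+54+118+111+104+111 = 856 → 03 58.

0358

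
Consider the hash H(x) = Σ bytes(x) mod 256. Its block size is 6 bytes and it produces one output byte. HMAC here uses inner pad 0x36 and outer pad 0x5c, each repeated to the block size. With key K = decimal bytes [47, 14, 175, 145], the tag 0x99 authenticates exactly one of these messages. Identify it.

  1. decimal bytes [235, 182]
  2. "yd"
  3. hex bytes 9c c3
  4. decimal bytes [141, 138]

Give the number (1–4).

3

Key decimal bytes [47, 14, 175, 145] = 2f 0e af 91 is 4 bytes ≤ B = 6; zero-pad to 6 bytes: K' = 2f 0e af 91 00 00.
K' ⊕ ipad = 19 38 99 a7 36 36; K' ⊕ opad = 73 52 f3 cd 5c 5c.
m1: inner = H(19 38 99 a7 36 36 eb b6) = 9e; tag = H(73 52 f3 cd 5c 5c 9e) = db
m2: inner = H(19 38 99 a7 36 36 79 64) = da; tag = H(73 52 f3 cd 5c 5c da) = 17
m3: inner = H(19 38 99 a7 36 36 9c c3) = 5c; tag = H(73 52 f3 cd 5c 5c 5c) = 99 ← matches
m4: inner = H(19 38 99 a7 36 36 8d 8a) = 14; tag = H(73 52 f3 cd 5c 5c 14) = 51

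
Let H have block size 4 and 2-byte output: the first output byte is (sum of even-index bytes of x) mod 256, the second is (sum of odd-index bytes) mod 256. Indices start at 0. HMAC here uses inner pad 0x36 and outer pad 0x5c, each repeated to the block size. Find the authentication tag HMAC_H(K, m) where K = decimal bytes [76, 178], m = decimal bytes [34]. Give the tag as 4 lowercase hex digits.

Key decimal bytes [76, 178] = 4c b2 is 2 bytes ≤ B = 4; zero-pad to 4 bytes: K' = 4c b2 00 00.
K' ⊕ ipad = 7a 84 36 36.  K' ⊕ opad = 10 ee 5c 5c.
Inner input = (K'⊕ipad) ∥ m = 7a 84 36 36 ∥ 22.
Inner hash: even-index sum = 210 mod 256 = 210; odd-index sum = 186 mod 256 = 186 → d2 ba.
Outer input = (K'⊕opad) ∥ inner = 10 ee 5c 5c ∥ d2 ba.
Outer hash (tag): even-index sum = 318 mod 256 = 62; odd-index sum = 516 mod 256 = 4 → 3e 04.

3e04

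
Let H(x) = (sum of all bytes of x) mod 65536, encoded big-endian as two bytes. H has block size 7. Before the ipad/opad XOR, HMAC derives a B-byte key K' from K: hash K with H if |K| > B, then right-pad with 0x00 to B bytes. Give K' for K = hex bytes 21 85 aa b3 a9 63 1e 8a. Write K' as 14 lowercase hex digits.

03b70000000000

|K| = 8 > B = 7, so first hash the key.
H(K): sum = 33+133+170+179+169+99+30+138 = 951 → 03 b7.
Zero-pad H(K) = 03 b7 to 7 bytes: K' = 03 b7 00 00 00 00 00.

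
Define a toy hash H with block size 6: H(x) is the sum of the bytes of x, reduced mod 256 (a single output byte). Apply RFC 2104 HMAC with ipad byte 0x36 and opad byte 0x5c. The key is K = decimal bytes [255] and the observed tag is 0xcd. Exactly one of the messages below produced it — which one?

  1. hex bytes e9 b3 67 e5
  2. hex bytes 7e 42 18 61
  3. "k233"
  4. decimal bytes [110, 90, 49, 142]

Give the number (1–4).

Key decimal bytes [255] = ff is 1 byte ≤ B = 6; zero-pad to 6 bytes: K' = ff 00 00 00 00 00.
K' ⊕ ipad = c9 36 36 36 36 36; K' ⊕ opad = a3 5c 5c 5c 5c 5c.
m1: inner = H(c9 36 36 36 36 36 e9 b3 67 e5) = bf; tag = H(a3 5c 5c 5c 5c 5c bf) = 2e
m2: inner = H(c9 36 36 36 36 36 7e 42 18 61) = 10; tag = H(a3 5c 5c 5c 5c 5c 10) = 7f
m3: inner = H(c9 36 36 36 36 36 6b 32 33 33) = da; tag = H(a3 5c 5c 5c 5c 5c da) = 49
m4: inner = H(c9 36 36 36 36 36 6e 5a 31 8e) = 5e; tag = H(a3 5c 5c 5c 5c 5c 5e) = cd ← matches

4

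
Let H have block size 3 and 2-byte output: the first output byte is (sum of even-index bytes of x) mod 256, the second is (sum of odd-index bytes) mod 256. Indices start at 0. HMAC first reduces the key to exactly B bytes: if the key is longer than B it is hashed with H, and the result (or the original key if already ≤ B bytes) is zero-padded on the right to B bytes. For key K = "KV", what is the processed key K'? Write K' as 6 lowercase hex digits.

Key "KV" = 4b 56 is 2 bytes ≤ B = 3; zero-pad to 3 bytes: K' = 4b 56 00.

4b5600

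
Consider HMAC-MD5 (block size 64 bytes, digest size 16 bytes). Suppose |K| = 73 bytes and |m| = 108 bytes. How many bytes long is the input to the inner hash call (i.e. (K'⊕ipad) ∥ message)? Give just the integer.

172

Key is 73 > 64 bytes, so it is hashed to 16 bytes then zero-padded to 64: |K'| = 64.
Inner input = (K'⊕ipad) ∥ m → 64 + 108 = 172 bytes.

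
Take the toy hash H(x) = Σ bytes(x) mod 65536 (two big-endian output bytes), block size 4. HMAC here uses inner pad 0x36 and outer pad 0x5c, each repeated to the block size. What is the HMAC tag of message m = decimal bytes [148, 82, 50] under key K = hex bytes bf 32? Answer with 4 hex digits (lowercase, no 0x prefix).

021c

Key hex bytes bf 32 is 2 bytes ≤ B = 4; zero-pad to 4 bytes: K' = bf 32 00 00.
K' ⊕ ipad = 89 04 36 36.  K' ⊕ opad = e3 6e 5c 5c.
Inner input = (K'⊕ipad) ∥ m = 89 04 36 36 ∥ 94 52 32.
Inner hash: sum = 137+4+54+54+148+82+50 = 529 → 02 11.
Outer input = (K'⊕opad) ∥ inner = e3 6e 5c 5c ∥ 02 11.
Outer hash (tag): sum = 227+110+92+92+2+17 = 540 → 02 1c.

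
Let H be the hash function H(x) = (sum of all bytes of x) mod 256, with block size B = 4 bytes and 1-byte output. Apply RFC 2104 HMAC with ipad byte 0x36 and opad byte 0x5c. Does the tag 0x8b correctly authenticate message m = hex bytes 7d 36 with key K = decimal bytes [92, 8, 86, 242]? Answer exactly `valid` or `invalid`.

Key decimal bytes [92, 8, 86, 242] = 5c 08 56 f2 is exactly B = 4 bytes: K' = 5c 08 56 f2.
K' ⊕ ipad = 6a 3e 60 c4; K' ⊕ opad = 00 54 0a ae.
Inner hash: sum = 106+62+96+196+125+54 = 639; mod 256 = 127 → 7f.
Outer hash (recomputed tag): sum = 0+84+10+174+127 = 395; mod 256 = 139 → 8b.
Recomputed tag = 8b; claimed = 8b → match.

valid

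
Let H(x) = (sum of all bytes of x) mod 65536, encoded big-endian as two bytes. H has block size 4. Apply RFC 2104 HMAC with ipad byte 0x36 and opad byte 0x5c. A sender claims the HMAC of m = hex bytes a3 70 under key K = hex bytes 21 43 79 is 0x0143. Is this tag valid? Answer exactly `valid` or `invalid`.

Key hex bytes 21 43 79 is 3 bytes ≤ B = 4; zero-pad to 4 bytes: K' = 21 43 79 00.
K' ⊕ ipad = 17 75 4f 36; K' ⊕ opad = 7d 1f 25 5c.
Inner hash: sum = 23+117+79+54+163+112 = 548 → 02 24.
Outer hash (recomputed tag): sum = 125+31+37+92+2+36 = 323 → 01 43.
Recomputed tag = 0143; claimed = 0143 → match.

valid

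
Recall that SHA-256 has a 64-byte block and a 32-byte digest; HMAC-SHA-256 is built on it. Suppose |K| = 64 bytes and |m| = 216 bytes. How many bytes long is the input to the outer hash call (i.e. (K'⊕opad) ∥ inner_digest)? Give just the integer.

Key is 64 ≤ 64 bytes, zero-padded: |K'| = 64.
Outer input = (K'⊕opad) ∥ H(inner) → 64 + 32 = 96 bytes.

96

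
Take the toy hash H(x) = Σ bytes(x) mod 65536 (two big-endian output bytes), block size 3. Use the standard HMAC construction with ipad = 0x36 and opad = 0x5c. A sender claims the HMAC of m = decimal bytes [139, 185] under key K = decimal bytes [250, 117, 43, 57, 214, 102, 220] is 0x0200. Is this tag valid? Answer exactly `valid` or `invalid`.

valid

Key decimal bytes [250, 117, 43, 57, 214, 102, 220] = fa 75 2b 39 d6 66 dc is 7 bytes > B = 3, so hash it first: H(key) = 03 eb, then zero-pad to 3 bytes: K' = 03 eb 00.
K' ⊕ ipad = 35 dd 36; K' ⊕ opad = 5f b7 5c.
Inner hash: sum = 53+221+54+139+185 = 652 → 02 8c.
Outer hash (recomputed tag): sum = 95+183+92+2+140 = 512 → 02 00.
Recomputed tag = 0200; claimed = 0200 → match.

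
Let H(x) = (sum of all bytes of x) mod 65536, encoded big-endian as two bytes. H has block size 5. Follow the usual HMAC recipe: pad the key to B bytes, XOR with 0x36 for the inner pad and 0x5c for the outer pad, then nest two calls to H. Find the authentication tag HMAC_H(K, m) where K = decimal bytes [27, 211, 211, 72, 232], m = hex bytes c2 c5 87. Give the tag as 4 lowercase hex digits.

Key decimal bytes [27, 211, 211, 72, 232] = 1b d3 d3 48 e8 is exactly B = 5 bytes: K' = 1b d3 d3 48 e8.
K' ⊕ ipad = 2d e5 e5 7e de.  K' ⊕ opad = 47 8f 8f 14 b4.
Inner input = (K'⊕ipad) ∥ m = 2d e5 e5 7e de ∥ c2 c5 87.
Inner hash: sum = 45+229+229+126+222+194+197+135 = 1377 → 05 61.
Outer input = (K'⊕opad) ∥ inner = 47 8f 8f 14 b4 ∥ 05 61.
Outer hash (tag): sum = 71+143+143+20+180+5+97 = 659 → 02 93.

0293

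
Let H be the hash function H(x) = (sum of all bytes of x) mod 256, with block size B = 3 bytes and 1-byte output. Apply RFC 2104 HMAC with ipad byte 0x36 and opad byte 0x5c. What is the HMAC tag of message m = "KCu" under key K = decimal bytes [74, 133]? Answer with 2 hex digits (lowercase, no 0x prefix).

b3

Key decimal bytes [74, 133] = 4a 85 is 2 bytes ≤ B = 3; zero-pad to 3 bytes: K' = 4a 85 00.
K' ⊕ ipad = 7c b3 36.  K' ⊕ opad = 16 d9 5c.
Inner input = (K'⊕ipad) ∥ m = 7c b3 36 ∥ 4b 43 75.
Inner hash: sum = 124+179+54+75+67+117 = 616; mod 256 = 104 → 68.
Outer input = (K'⊕opad) ∥ inner = 16 d9 5c ∥ 68.
Outer hash (tag): sum = 22+217+92+104 = 435; mod 256 = 179 → b3.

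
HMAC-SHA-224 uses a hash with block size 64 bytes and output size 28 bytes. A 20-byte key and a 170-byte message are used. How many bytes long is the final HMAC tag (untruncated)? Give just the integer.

28

The tag is one SHA-224 digest: 28 bytes.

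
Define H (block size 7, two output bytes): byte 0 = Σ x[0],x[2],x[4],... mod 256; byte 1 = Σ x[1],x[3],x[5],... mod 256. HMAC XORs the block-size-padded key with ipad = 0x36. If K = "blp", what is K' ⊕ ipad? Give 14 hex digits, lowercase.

Key "blp" = 62 6c 70 is 3 bytes ≤ B = 7; zero-pad to 7 bytes: K' = 62 6c 70 00 00 00 00.
XOR each byte with 0x36: 62⊕36=54, 6c⊕36=5a, 70⊕36=46, 00⊕36=36, 00⊕36=36, 00⊕36=36, 00⊕36=36.

545a4636363636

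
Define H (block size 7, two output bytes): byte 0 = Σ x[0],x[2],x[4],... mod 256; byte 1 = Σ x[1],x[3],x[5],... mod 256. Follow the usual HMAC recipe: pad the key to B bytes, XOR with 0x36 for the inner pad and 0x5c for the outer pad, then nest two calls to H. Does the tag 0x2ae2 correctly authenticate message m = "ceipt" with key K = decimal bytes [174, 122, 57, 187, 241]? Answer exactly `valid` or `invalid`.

invalid

Key decimal bytes [174, 122, 57, 187, 241] = ae 7a 39 bb f1 is 5 bytes ≤ B = 7; zero-pad to 7 bytes: K' = ae 7a 39 bb f1 00 00.
K' ⊕ ipad = 98 4c 0f 8d c7 36 36; K' ⊕ opad = f2 26 65 e7 ad 5c 5c.
Inner hash: even-index sum = 633 mod 256 = 121; odd-index sum = 591 mod 256 = 79 → 79 4f.
Outer hash (recomputed tag): even-index sum = 687 mod 256 = 175; odd-index sum = 482 mod 256 = 226 → af e2.
Recomputed tag = afe2; claimed = 2ae2 → mismatch.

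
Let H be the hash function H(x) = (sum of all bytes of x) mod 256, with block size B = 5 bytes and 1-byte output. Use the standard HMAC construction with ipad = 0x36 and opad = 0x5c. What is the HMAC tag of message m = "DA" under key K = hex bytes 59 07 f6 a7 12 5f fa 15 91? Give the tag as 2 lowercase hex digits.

Key hex bytes 59 07 f6 a7 12 5f fa 15 91 is 9 bytes > B = 5, so hash it first: H(key) = 0e, then zero-pad to 5 bytes: K' = 0e 00 00 00 00.
K' ⊕ ipad = 38 36 36 36 36.  K' ⊕ opad = 52 5c 5c 5c 5c.
Inner input = (K'⊕ipad) ∥ m = 38 36 36 36 36 ∥ 44 41.
Inner hash: sum = 56+54+54+54+54+68+65 = 405; mod 256 = 149 → 95.
Outer input = (K'⊕opad) ∥ inner = 52 5c 5c 5c 5c ∥ 95.
Outer hash (tag): sum = 82+92+92+92+92+149 = 599; mod 256 = 87 → 57.

57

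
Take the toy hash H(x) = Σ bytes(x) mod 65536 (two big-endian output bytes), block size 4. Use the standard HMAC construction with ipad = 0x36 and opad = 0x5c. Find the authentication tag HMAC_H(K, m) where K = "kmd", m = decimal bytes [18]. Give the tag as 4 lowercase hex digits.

Key "kmd" = 6b 6d 64 is 3 bytes ≤ B = 4; zero-pad to 4 bytes: K' = 6b 6d 64 00.
K' ⊕ ipad = 5d 5b 52 36.  K' ⊕ opad = 37 31 38 5c.
Inner input = (K'⊕ipad) ∥ m = 5d 5b 52 36 ∥ 12.
Inner hash: sum = 93+91+82+54+18 = 338 → 01 52.
Outer input = (K'⊕opad) ∥ inner = 37 31 38 5c ∥ 01 52.
Outer hash (tag): sum = 55+49+56+92+1+82 = 335 → 01 4f.

014f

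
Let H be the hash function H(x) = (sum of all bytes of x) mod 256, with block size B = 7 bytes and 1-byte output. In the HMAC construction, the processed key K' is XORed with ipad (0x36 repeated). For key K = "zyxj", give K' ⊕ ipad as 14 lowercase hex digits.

4c4f4e5c363636

Key "zyxj" = 7a 79 78 6a is 4 bytes ≤ B = 7; zero-pad to 7 bytes: K' = 7a 79 78 6a 00 00 00.
XOR each byte with 0x36: 7a⊕36=4c, 79⊕36=4f, 78⊕36=4e, 6a⊕36=5c, 00⊕36=36, 00⊕36=36, 00⊕36=36.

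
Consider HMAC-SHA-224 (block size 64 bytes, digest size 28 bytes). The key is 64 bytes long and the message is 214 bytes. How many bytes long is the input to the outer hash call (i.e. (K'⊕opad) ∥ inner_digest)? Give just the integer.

Key is 64 ≤ 64 bytes, zero-padded: |K'| = 64.
Outer input = (K'⊕opad) ∥ H(inner) → 64 + 28 = 92 bytes.

92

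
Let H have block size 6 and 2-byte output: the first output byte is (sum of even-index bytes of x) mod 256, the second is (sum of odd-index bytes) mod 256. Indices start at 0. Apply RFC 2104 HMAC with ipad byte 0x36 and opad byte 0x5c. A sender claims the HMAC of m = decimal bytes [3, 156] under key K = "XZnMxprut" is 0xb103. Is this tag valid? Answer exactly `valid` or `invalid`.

invalid

Key "XZnMxprut" = 58 5a 6e 4d 78 70 72 75 74 is 9 bytes > B = 6, so hash it first: H(key) = 24 8c, then zero-pad to 6 bytes: K' = 24 8c 00 00 00 00.
K' ⊕ ipad = 12 ba 36 36 36 36; K' ⊕ opad = 78 d0 5c 5c 5c 5c.
Inner hash: even-index sum = 129 mod 256 = 129; odd-index sum = 450 mod 256 = 194 → 81 c2.
Outer hash (recomputed tag): even-index sum = 433 mod 256 = 177; odd-index sum = 586 mod 256 = 74 → b1 4a.
Recomputed tag = b14a; claimed = b103 → mismatch.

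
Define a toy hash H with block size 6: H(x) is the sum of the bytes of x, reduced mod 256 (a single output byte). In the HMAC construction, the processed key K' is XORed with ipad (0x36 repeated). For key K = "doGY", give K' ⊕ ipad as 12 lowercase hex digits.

Key "doGY" = 64 6f 47 59 is 4 bytes ≤ B = 6; zero-pad to 6 bytes: K' = 64 6f 47 59 00 00.
XOR each byte with 0x36: 64⊕36=52, 6f⊕36=59, 47⊕36=71, 59⊕36=6f, 00⊕36=36, 00⊕36=36.

5259716f3636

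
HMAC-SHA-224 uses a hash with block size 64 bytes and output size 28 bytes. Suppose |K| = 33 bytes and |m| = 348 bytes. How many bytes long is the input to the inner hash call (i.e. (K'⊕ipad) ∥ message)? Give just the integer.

412

Key is 33 ≤ 64 bytes, zero-padded: |K'| = 64.
Inner input = (K'⊕ipad) ∥ m → 64 + 348 = 412 bytes.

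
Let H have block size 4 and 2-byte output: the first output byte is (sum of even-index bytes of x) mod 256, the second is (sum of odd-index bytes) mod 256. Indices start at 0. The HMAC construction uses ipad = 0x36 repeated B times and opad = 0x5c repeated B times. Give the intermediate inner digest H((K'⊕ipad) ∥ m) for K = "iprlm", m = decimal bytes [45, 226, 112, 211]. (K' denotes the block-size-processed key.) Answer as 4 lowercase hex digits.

51d5

Key "iprlm" = 69 70 72 6c 6d is 5 bytes > B = 4, so hash it first: H(key) = 48 dc, then zero-pad to 4 bytes: K' = 48 dc 00 00.
K' ⊕ ipad = 7e ea 36 36.
Inner input = 7e ea 36 36 ∥ 2d e2 70 d3.
Inner hash: even-index sum = 337 mod 256 = 81; odd-index sum = 725 mod 256 = 213 → 51 d5.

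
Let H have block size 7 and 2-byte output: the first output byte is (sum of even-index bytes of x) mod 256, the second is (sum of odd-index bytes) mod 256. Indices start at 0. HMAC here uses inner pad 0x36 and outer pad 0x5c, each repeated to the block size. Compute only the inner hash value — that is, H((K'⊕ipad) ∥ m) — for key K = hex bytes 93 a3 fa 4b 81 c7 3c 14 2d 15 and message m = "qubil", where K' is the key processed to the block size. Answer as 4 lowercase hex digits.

Key hex bytes 93 a3 fa 4b 81 c7 3c 14 2d 15 is 10 bytes > B = 7, so hash it first: H(key) = 77 de, then zero-pad to 7 bytes: K' = 77 de 00 00 00 00 00.
K' ⊕ ipad = 41 e8 36 36 36 36 36.
Inner input = 41 e8 36 36 36 36 36 ∥ 71 75 62 69 6c.
Inner hash: even-index sum = 449 mod 256 = 193; odd-index sum = 659 mod 256 = 147 → c1 93.

c193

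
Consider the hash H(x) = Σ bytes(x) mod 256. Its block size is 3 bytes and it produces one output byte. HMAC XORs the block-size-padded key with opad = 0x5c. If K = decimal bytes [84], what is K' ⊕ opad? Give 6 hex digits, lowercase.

085c5c

Key decimal bytes [84] = 54 is 1 byte ≤ B = 3; zero-pad to 3 bytes: K' = 54 00 00.
XOR each byte with 0x5c: 54⊕5c=08, 00⊕5c=5c, 00⊕5c=5c.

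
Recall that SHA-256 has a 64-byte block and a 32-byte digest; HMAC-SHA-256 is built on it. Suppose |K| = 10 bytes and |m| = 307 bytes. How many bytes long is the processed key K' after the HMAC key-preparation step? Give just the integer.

Key is 10 ≤ 64 bytes, zero-padded: |K'| = 64.

64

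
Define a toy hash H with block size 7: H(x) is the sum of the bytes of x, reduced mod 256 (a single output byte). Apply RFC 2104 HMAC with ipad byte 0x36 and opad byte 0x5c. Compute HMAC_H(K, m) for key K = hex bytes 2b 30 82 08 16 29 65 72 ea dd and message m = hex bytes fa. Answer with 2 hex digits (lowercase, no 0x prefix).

Key hex bytes 2b 30 82 08 16 29 65 72 ea dd is 10 bytes > B = 7, so hash it first: H(key) = c2, then zero-pad to 7 bytes: K' = c2 00 00 00 00 00 00.
K' ⊕ ipad = f4 36 36 36 36 36 36.  K' ⊕ opad = 9e 5c 5c 5c 5c 5c 5c.
Inner input = (K'⊕ipad) ∥ m = f4 36 36 36 36 36 36 ∥ fa.
Inner hash: sum = 244+54+54+54+54+54+54+250 = 818; mod 256 = 50 → 32.
Outer input = (K'⊕opad) ∥ inner = 9e 5c 5c 5c 5c 5c 5c ∥ 32.
Outer hash (tag): sum = 158+92+92+92+92+92+92+50 = 760; mod 256 = 248 → f8.

f8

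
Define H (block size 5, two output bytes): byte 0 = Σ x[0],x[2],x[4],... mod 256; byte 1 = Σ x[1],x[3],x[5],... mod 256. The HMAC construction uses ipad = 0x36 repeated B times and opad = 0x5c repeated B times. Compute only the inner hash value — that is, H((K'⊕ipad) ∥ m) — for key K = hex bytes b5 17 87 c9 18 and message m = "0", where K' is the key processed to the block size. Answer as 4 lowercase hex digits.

Key hex bytes b5 17 87 c9 18 is exactly B = 5 bytes: K' = b5 17 87 c9 18.
K' ⊕ ipad = 83 21 b1 ff 2e.
Inner input = 83 21 b1 ff 2e ∥ 30.
Inner hash: even-index sum = 354 mod 256 = 98; odd-index sum = 336 mod 256 = 80 → 62 50.

6250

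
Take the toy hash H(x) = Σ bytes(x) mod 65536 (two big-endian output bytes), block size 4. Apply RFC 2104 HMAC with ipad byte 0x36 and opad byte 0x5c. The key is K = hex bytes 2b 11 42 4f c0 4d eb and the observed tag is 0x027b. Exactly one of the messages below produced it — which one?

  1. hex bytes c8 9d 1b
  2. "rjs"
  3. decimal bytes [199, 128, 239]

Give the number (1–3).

Key hex bytes 2b 11 42 4f c0 4d eb is 7 bytes > B = 4, so hash it first: H(key) = 02 c5, then zero-pad to 4 bytes: K' = 02 c5 00 00.
K' ⊕ ipad = 34 f3 36 36; K' ⊕ opad = 5e 99 5c 5c.
m1: inner = H(34 f3 36 36 c8 9d 1b) = 03 13; tag = H(5e 99 5c 5c 03 13) = 01c5
m2: inner = H(34 f3 36 36 72 6a 73) = 02 e2; tag = H(5e 99 5c 5c 02 e2) = 0293
m3: inner = H(34 f3 36 36 c7 80 ef) = 03 c9; tag = H(5e 99 5c 5c 03 c9) = 027b ← matches

3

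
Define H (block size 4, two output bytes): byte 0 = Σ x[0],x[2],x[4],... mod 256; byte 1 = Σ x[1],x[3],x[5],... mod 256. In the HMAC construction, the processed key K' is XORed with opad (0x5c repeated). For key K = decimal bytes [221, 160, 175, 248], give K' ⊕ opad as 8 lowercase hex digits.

Key decimal bytes [221, 160, 175, 248] = dd a0 af f8 is exactly B = 4 bytes: K' = dd a0 af f8.
XOR each byte with 0x5c: dd⊕5c=81, a0⊕5c=fc, af⊕5c=f3, f8⊕5c=a4.

81fcf3a4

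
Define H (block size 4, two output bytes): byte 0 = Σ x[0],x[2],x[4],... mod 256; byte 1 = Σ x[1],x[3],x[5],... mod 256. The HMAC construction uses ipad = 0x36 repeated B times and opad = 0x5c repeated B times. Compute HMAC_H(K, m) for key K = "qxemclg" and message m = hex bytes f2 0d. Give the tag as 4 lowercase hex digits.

1613

Key "qxemclg" = 71 78 65 6d 63 6c 67 is 7 bytes > B = 4, so hash it first: H(key) = a0 51, then zero-pad to 4 bytes: K' = a0 51 00 00.
K' ⊕ ipad = 96 67 36 36.  K' ⊕ opad = fc 0d 5c 5c.
Inner input = (K'⊕ipad) ∥ m = 96 67 36 36 ∥ f2 0d.
Inner hash: even-index sum = 446 mod 256 = 190; odd-index sum = 170 mod 256 = 170 → be aa.
Outer input = (K'⊕opad) ∥ inner = fc 0d 5c 5c ∥ be aa.
Outer hash (tag): even-index sum = 534 mod 256 = 22; odd-index sum = 275 mod 256 = 19 → 16 13.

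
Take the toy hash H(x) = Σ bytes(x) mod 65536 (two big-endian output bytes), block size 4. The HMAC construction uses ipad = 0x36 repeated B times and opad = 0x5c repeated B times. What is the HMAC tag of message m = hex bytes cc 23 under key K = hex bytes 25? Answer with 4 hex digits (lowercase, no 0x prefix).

0232

Key hex bytes 25 is 1 byte ≤ B = 4; zero-pad to 4 bytes: K' = 25 00 00 00.
K' ⊕ ipad = 13 36 36 36.  K' ⊕ opad = 79 5c 5c 5c.
Inner input = (K'⊕ipad) ∥ m = 13 36 36 36 ∥ cc 23.
Inner hash: sum = 19+54+54+54+204+35 = 420 → 01 a4.
Outer input = (K'⊕opad) ∥ inner = 79 5c 5c 5c ∥ 01 a4.
Outer hash (tag): sum = 121+92+92+92+1+164 = 562 → 02 32.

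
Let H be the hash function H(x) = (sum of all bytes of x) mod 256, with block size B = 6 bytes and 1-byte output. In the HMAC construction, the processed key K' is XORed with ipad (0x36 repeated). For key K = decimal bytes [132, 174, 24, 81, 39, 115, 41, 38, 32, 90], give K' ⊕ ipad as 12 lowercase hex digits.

Key decimal bytes [132, 174, 24, 81, 39, 115, 41, 38, 32, 90] = 84 ae 18 51 27 73 29 26 20 5a is 10 bytes > B = 6, so hash it first: H(key) = fe, then zero-pad to 6 bytes: K' = fe 00 00 00 00 00.
XOR each byte with 0x36: fe⊕36=c8, 00⊕36=36, 00⊕36=36, 00⊕36=36, 00⊕36=36, 00⊕36=36.

c83636363636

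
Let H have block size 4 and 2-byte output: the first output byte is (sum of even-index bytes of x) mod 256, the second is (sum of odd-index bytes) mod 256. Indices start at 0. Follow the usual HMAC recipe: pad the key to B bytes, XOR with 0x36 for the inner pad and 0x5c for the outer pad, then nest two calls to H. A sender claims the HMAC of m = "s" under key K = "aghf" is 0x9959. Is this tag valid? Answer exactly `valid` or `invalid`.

invalid

Key "aghf" = 61 67 68 66 is exactly B = 4 bytes: K' = 61 67 68 66.
K' ⊕ ipad = 57 51 5e 50; K' ⊕ opad = 3d 3b 34 3a.
Inner hash: even-index sum = 296 mod 256 = 40; odd-index sum = 161 mod 256 = 161 → 28 a1.
Outer hash (recomputed tag): even-index sum = 153 mod 256 = 153; odd-index sum = 278 mod 256 = 22 → 99 16.
Recomputed tag = 9916; claimed = 9959 → mismatch.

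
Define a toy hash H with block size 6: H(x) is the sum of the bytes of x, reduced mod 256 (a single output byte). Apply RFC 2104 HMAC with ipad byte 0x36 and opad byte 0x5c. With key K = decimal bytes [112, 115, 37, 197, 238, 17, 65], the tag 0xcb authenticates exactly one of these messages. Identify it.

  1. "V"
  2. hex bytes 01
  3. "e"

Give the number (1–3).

3

Key decimal bytes [112, 115, 37, 197, 238, 17, 65] = 70 73 25 c5 ee 11 41 is 7 bytes > B = 6, so hash it first: H(key) = 0d, then zero-pad to 6 bytes: K' = 0d 00 00 00 00 00.
K' ⊕ ipad = 3b 36 36 36 36 36; K' ⊕ opad = 51 5c 5c 5c 5c 5c.
m1: inner = H(3b 36 36 36 36 36 56) = 9f; tag = H(51 5c 5c 5c 5c 5c 9f) = bc
m2: inner = H(3b 36 36 36 36 36 01) = 4a; tag = H(51 5c 5c 5c 5c 5c 4a) = 67
m3: inner = H(3b 36 36 36 36 36 65) = ae; tag = H(51 5c 5c 5c 5c 5c ae) = cb ← matches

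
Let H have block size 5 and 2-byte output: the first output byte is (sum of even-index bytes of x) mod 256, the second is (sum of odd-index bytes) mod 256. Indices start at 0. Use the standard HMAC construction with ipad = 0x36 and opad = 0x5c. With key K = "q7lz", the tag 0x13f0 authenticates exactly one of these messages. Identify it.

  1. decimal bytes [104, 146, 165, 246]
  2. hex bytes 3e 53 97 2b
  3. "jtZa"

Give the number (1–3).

Key "q7lz" = 71 37 6c 7a is 4 bytes ≤ B = 5; zero-pad to 5 bytes: K' = 71 37 6c 7a 00.
K' ⊕ ipad = 47 01 5a 4c 36; K' ⊕ opad = 2d 6b 30 26 5c.
m1: inner = H(47 01 5a 4c 36 68 92 a5 f6) = 5f 5a; tag = H(2d 6b 30 26 5c 5f 5a) = 13f0 ← matches
m2: inner = H(47 01 5a 4c 36 3e 53 97 2b) = 55 22; tag = H(2d 6b 30 26 5c 55 22) = dbe6
m3: inner = H(47 01 5a 4c 36 6a 74 5a 61) = ac 11; tag = H(2d 6b 30 26 5c ac 11) = ca3d

1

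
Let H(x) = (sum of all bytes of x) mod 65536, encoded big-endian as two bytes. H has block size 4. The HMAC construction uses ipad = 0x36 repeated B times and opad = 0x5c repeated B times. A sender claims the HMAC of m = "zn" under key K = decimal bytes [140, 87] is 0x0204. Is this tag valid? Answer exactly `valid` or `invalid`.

valid

Key decimal bytes [140, 87] = 8c 57 is 2 bytes ≤ B = 4; zero-pad to 4 bytes: K' = 8c 57 00 00.
K' ⊕ ipad = ba 61 36 36; K' ⊕ opad = d0 0b 5c 5c.
Inner hash: sum = 186+97+54+54+122+110 = 623 → 02 6f.
Outer hash (recomputed tag): sum = 208+11+92+92+2+111 = 516 → 02 04.
Recomputed tag = 0204; claimed = 0204 → match.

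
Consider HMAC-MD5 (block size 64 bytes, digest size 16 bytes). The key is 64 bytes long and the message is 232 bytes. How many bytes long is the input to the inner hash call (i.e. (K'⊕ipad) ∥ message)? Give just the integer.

296

Key is 64 ≤ 64 bytes, zero-padded: |K'| = 64.
Inner input = (K'⊕ipad) ∥ m → 64 + 232 = 296 bytes.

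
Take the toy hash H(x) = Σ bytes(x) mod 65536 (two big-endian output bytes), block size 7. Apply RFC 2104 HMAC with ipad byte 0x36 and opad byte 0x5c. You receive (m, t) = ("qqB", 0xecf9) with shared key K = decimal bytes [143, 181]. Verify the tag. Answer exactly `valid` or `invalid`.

Key decimal bytes [143, 181] = 8f b5 is 2 bytes ≤ B = 7; zero-pad to 7 bytes: K' = 8f b5 00 00 00 00 00.
K' ⊕ ipad = b9 83 36 36 36 36 36; K' ⊕ opad = d3 e9 5c 5c 5c 5c 5c.
Inner hash: sum = 185+131+54+54+54+54+54+113+113+66 = 878 → 03 6e.
Outer hash (recomputed tag): sum = 211+233+92+92+92+92+92+3+110 = 1017 → 03 f9.
Recomputed tag = 03f9; claimed = ecf9 → mismatch.

invalid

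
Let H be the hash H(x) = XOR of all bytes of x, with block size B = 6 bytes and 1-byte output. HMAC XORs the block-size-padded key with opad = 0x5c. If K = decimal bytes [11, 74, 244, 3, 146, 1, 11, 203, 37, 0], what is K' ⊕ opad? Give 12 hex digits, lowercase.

9c5c5c5c5c5c

Key decimal bytes [11, 74, 244, 3, 146, 1, 11, 203, 37, 0] = 0b 4a f4 03 92 01 0b cb 25 00 is 10 bytes > B = 6, so hash it first: H(key) = c0, then zero-pad to 6 bytes: K' = c0 00 00 00 00 00.
XOR each byte with 0x5c: c0⊕5c=9c, 00⊕5c=5c, 00⊕5c=5c, 00⊕5c=5c, 00⊕5c=5c, 00⊕5c=5c.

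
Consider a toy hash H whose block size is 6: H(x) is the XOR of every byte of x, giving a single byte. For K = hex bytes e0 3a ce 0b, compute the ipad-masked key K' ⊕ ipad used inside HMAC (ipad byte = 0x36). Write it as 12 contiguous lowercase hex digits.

Key hex bytes e0 3a ce 0b is 4 bytes ≤ B = 6; zero-pad to 6 bytes: K' = e0 3a ce 0b 00 00.
XOR each byte with 0x36: e0⊕36=d6, 3a⊕36=0c, ce⊕36=f8, 0b⊕36=3d, 00⊕36=36, 00⊕36=36.

d60cf83d3636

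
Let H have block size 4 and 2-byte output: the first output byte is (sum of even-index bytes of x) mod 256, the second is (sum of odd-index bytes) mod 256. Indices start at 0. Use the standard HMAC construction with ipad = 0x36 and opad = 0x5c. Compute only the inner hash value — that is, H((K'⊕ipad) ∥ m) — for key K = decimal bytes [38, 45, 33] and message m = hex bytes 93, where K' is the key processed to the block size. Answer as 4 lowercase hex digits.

Key decimal bytes [38, 45, 33] = 26 2d 21 is 3 bytes ≤ B = 4; zero-pad to 4 bytes: K' = 26 2d 21 00.
K' ⊕ ipad = 10 1b 17 36.
Inner input = 10 1b 17 36 ∥ 93.
Inner hash: even-index sum = 186 mod 256 = 186; odd-index sum = 81 mod 256 = 81 → ba 51.

ba51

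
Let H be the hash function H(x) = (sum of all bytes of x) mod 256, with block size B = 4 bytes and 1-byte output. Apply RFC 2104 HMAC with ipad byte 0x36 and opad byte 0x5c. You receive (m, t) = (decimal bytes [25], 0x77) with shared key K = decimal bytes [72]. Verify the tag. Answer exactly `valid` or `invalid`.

invalid

Key decimal bytes [72] = 48 is 1 byte ≤ B = 4; zero-pad to 4 bytes: K' = 48 00 00 00.
K' ⊕ ipad = 7e 36 36 36; K' ⊕ opad = 14 5c 5c 5c.
Inner hash: sum = 126+54+54+54+25 = 313; mod 256 = 57 → 39.
Outer hash (recomputed tag): sum = 20+92+92+92+57 = 353; mod 256 = 97 → 61.
Recomputed tag = 61; claimed = 77 → mismatch.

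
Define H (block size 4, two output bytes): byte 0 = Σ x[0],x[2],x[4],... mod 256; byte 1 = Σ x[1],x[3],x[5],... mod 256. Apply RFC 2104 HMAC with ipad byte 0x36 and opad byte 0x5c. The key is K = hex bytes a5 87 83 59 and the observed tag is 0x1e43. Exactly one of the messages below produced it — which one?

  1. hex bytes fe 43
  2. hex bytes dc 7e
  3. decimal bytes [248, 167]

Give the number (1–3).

Key hex bytes a5 87 83 59 is exactly B = 4 bytes: K' = a5 87 83 59.
K' ⊕ ipad = 93 b1 b5 6f; K' ⊕ opad = f9 db df 05.
m1: inner = H(93 b1 b5 6f fe 43) = 46 63; tag = H(f9 db df 05 46 63) = 1e43 ← matches
m2: inner = H(93 b1 b5 6f dc 7e) = 24 9e; tag = H(f9 db df 05 24 9e) = fc7e
m3: inner = H(93 b1 b5 6f f8 a7) = 40 c7; tag = H(f9 db df 05 40 c7) = 18a7

1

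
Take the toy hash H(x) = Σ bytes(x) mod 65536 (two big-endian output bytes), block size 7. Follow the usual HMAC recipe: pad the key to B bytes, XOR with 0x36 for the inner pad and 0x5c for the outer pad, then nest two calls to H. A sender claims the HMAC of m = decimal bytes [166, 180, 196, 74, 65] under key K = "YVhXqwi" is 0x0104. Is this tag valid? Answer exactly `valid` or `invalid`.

valid

Key "YVhXqwi" = 59 56 68 58 71 77 69 is exactly B = 7 bytes: K' = 59 56 68 58 71 77 69.
K' ⊕ ipad = 6f 60 5e 6e 47 41 5f; K' ⊕ opad = 05 0a 34 04 2d 2b 35.
Inner hash: sum = 111+96+94+110+71+65+95+166+180+196+74+65 = 1323 → 05 2b.
Outer hash (recomputed tag): sum = 5+10+52+4+45+43+53+5+43 = 260 → 01 04.
Recomputed tag = 0104; claimed = 0104 → match.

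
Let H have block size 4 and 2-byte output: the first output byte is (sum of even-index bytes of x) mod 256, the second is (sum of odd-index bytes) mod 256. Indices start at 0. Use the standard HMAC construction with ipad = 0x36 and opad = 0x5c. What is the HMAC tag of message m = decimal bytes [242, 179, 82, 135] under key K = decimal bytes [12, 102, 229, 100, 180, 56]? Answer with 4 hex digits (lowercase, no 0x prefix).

Key decimal bytes [12, 102, 229, 100, 180, 56] = 0c 66 e5 64 b4 38 is 6 bytes > B = 4, so hash it first: H(key) = a5 02, then zero-pad to 4 bytes: K' = a5 02 00 00.
K' ⊕ ipad = 93 34 36 36.  K' ⊕ opad = f9 5e 5c 5c.
Inner input = (K'⊕ipad) ∥ m = 93 34 36 36 ∥ f2 b3 52 87.
Inner hash: even-index sum = 525 mod 256 = 13; odd-index sum = 420 mod 256 = 164 → 0d a4.
Outer input = (K'⊕opad) ∥ inner = f9 5e 5c 5c ∥ 0d a4.
Outer hash (tag): even-index sum = 354 mod 256 = 98; odd-index sum = 350 mod 256 = 94 → 62 5e.

625e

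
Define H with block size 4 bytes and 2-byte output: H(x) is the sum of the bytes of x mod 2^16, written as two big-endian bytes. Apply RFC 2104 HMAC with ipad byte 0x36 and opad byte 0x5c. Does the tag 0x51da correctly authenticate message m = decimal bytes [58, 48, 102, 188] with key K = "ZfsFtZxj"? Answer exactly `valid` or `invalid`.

invalid

Key "ZfsFtZxj" = 5a 66 73 46 74 5a 78 6a is 8 bytes > B = 4, so hash it first: H(key) = 03 29, then zero-pad to 4 bytes: K' = 03 29 00 00.
K' ⊕ ipad = 35 1f 36 36; K' ⊕ opad = 5f 75 5c 5c.
Inner hash: sum = 53+31+54+54+58+48+102+188 = 588 → 02 4c.
Outer hash (recomputed tag): sum = 95+117+92+92+2+76 = 474 → 01 da.
Recomputed tag = 01da; claimed = 51da → mismatch.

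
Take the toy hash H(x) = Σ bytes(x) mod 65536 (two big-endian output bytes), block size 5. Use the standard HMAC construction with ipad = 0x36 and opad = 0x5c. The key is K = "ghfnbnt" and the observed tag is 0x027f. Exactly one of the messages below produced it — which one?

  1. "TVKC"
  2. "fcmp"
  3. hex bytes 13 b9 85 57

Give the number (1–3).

Key "ghfnbnt" = 67 68 66 6e 62 6e 74 is 7 bytes > B = 5, so hash it first: H(key) = 02 e7, then zero-pad to 5 bytes: K' = 02 e7 00 00 00.
K' ⊕ ipad = 34 d1 36 36 36; K' ⊕ opad = 5e bb 5c 5c 5c.
m1: inner = H(34 d1 36 36 36 54 56 4b 43) = 02 df; tag = H(5e bb 5c 5c 5c 02 df) = 030e
m2: inner = H(34 d1 36 36 36 66 63 6d 70) = 03 4d; tag = H(5e bb 5c 5c 5c 03 4d) = 027d
m3: inner = H(34 d1 36 36 36 13 b9 85 57) = 03 4f; tag = H(5e bb 5c 5c 5c 03 4f) = 027f ← matches

3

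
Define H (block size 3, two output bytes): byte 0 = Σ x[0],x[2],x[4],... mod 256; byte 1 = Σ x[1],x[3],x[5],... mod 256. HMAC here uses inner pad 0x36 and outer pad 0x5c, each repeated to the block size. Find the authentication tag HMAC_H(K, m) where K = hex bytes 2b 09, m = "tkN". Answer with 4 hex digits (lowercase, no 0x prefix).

d413

Key hex bytes 2b 09 is 2 bytes ≤ B = 3; zero-pad to 3 bytes: K' = 2b 09 00.
K' ⊕ ipad = 1d 3f 36.  K' ⊕ opad = 77 55 5c.
Inner input = (K'⊕ipad) ∥ m = 1d 3f 36 ∥ 74 6b 4e.
Inner hash: even-index sum = 190 mod 256 = 190; odd-index sum = 257 mod 256 = 1 → be 01.
Outer input = (K'⊕opad) ∥ inner = 77 55 5c ∥ be 01.
Outer hash (tag): even-index sum = 212 mod 256 = 212; odd-index sum = 275 mod 256 = 19 → d4 13.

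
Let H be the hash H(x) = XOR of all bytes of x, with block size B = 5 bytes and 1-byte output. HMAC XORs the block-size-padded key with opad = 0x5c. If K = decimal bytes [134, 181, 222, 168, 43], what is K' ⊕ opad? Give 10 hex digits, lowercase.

Key decimal bytes [134, 181, 222, 168, 43] = 86 b5 de a8 2b is exactly B = 5 bytes: K' = 86 b5 de a8 2b.
XOR each byte with 0x5c: 86⊕5c=da, b5⊕5c=e9, de⊕5c=82, a8⊕5c=f4, 2b⊕5c=77.

dae982f477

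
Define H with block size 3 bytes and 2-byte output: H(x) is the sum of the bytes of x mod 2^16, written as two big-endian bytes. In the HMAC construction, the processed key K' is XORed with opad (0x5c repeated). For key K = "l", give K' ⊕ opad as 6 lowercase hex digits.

Key "l" = 6c is 1 byte ≤ B = 3; zero-pad to 3 bytes: K' = 6c 00 00.
XOR each byte with 0x5c: 6c⊕5c=30, 00⊕5c=5c, 00⊕5c=5c.

305c5c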